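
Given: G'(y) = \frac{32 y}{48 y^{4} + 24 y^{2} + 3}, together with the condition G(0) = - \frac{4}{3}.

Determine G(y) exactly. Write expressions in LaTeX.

G'(y) matches the chain-rule pattern g'(h)*h' with inner function h(y) = 2 y^{2} + \frac{1}{2}; substituting u = h(y) collapses the integral.
A general antiderivative is - \frac{2}{3 \left(2 y^{2} + \frac{1}{2}\right)} + C.
The condition gives C = - \frac{4}{3} - (- \frac{4}{3}) = 0.
So G(y) = - \frac{4}{12 y^{2} + 3}.
Check: d/dy[- \frac{4}{12 y^{2} + 3}] = \frac{32 y}{48 y^{4} + 24 y^{2} + 3} = G'(y).

G(y) = - \frac{4}{12 y^{2} + 3}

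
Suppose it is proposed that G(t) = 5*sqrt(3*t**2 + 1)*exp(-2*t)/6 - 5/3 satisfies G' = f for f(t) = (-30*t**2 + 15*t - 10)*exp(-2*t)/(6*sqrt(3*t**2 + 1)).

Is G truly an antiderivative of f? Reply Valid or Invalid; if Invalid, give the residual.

d/dt[G] = (-30*t**2 + 15*t - 10)*exp(-2*t)/(6*sqrt(3*t**2 + 1))
This equals f(t) exactly, so the claim holds.

Valid - the claim checks out under differentiation.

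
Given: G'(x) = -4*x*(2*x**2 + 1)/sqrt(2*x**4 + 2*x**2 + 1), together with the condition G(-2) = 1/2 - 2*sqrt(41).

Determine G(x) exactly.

G(x) = -(4*sqrt(2*x**4 + 2*x**2 + 1) - 1)/2

G'(x) matches the chain-rule pattern g'(h)*h' with inner function h(x) = 2*x**4 + 2*x**2 + 1; substituting u = h(x) collapses the integral.
A general antiderivative is -2*sqrt(2*x**4 + 2*x**2 + 1) + C.
The condition gives C = 1/2 - 2*sqrt(41) - (-2*sqrt(41)) = 1/2.
So G(x) = -(4*sqrt(2*x**4 + 2*x**2 + 1) - 1)/2.
Check: d/dx[-(4*sqrt(2*x**4 + 2*x**2 + 1) - 1)/2] = (-8*x**3 - 4*x)/sqrt(2*x**4 + 2*x**2 + 1), which equals G'(x).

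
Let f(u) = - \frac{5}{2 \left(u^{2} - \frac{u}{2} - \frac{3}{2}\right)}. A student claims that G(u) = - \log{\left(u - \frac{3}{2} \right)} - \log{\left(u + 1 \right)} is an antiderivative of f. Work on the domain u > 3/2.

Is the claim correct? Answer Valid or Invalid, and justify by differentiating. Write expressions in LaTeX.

d/du[G] = \frac{1 - 4 u}{2 u^{2} - u - 3}
d/du[G] - f(u) = - \frac{2}{u + 1} != 0.

Invalid: d/du[G] - f = - \frac{2}{u + 1}, which is not 0.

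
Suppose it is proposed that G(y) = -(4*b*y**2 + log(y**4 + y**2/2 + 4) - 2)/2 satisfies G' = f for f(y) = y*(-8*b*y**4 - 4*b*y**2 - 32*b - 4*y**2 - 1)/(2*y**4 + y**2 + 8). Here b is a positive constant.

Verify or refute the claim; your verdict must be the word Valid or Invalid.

d/dy[G] = (-8*b*y**5 - 4*b*y**3 - 32*b*y - 4*y**3 - y)/(2*y**4 + y**2 + 8)
This equals f(y) exactly, so the claim holds.

Valid. The derivative of G reproduces f.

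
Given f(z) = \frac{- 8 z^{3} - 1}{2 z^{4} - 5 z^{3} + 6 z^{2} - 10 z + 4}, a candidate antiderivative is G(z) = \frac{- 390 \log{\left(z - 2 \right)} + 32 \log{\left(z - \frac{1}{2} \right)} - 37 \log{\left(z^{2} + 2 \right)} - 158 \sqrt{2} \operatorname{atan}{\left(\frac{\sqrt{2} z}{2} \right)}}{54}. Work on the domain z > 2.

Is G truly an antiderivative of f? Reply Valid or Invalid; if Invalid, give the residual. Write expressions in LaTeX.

Invalid: d/dz[G] - f = \frac{- 8 z^{3} - 1}{2 z^{4} - 5 z^{3} + 6 z^{2} - 10 z + 4}, which is not 0.

d/dz[G] = \frac{- 16 z^{3} - 2}{2 z^{4} - 5 z^{3} + 6 z^{2} - 10 z + 4}
d/dz[G] - f(z) = \frac{- 8 z^{3} - 1}{2 z^{4} - 5 z^{3} + 6 z^{2} - 10 z + 4} != 0.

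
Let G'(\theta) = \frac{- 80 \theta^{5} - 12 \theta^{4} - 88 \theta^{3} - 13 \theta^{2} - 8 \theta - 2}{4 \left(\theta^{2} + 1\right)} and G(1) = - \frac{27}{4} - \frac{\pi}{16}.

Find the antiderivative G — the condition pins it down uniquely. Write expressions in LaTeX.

Whatever form G(\theta) takes, its d/d\theta must return the stated G'(\theta).
A general antiderivative is - 5 \theta^{4} - \theta^{3} - \theta^{2} - \frac{\theta}{4} - \frac{\operatorname{atan}{\left(\theta \right)}}{4} - \frac{3}{2} + C.
The condition gives C = - \frac{27}{4} - \frac{\pi}{16} - (- \frac{35}{4} - \frac{\pi}{16}) = 2.
So G(\theta) = - 5 \theta^{4} - \theta^{3} - \theta^{2} - \frac{\theta}{4} - \frac{\operatorname{atan}{\left(\theta \right)}}{4} + \frac{1}{2}.
Check: d/d\theta[- 5 \theta^{4} - \theta^{3} - \theta^{2} - \frac{\theta}{4} - \frac{\operatorname{atan}{\left(\theta \right)}}{4} + \frac{1}{2}] = \frac{- 80 \theta^{5} - 12 \theta^{4} - 88 \theta^{3} - 13 \theta^{2} - 8 \theta - 2}{4 \theta^{2} + 4}, which equals G'(\theta).

G(\theta) = - 5 \theta^{4} - \theta^{3} - \theta^{2} - \frac{\theta}{4} - \frac{\operatorname{atan}{\left(\theta \right)}}{4} + \frac{1}{2}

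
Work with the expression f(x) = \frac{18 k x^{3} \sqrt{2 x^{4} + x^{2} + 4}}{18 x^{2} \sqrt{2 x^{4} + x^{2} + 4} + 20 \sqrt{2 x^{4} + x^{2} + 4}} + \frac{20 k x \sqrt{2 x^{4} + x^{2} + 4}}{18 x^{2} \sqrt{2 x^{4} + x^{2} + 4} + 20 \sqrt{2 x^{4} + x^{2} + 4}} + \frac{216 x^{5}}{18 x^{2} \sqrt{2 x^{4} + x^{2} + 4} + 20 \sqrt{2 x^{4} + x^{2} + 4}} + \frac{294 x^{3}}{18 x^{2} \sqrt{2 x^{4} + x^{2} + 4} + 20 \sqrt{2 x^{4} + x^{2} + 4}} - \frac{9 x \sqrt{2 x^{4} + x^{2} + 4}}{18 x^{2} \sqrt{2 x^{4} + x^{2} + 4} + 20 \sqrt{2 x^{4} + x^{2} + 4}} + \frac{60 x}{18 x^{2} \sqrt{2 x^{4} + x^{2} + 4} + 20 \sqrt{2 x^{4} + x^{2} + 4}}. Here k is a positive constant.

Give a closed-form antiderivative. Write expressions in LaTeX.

An antiderivative is F(x) = \frac{k x^{2}}{2} + 3 \sqrt{2 x^{4} + x^{2} + 4} - \frac{\log{\left(\frac{3 x^{2}}{2} + \frac{5}{3} \right)}}{4}.

The integrand splits into summands that can be handled one at a time.
Check: d/dx[\frac{k x^{2}}{2} + 3 \sqrt{2 x^{4} + x^{2} + 4} - \frac{\log{\left(\frac{3 x^{2}}{2} + \frac{5}{3} \right)}}{4}] = \frac{18 k x^{3} \sqrt{2 x^{4} + x^{2} + 4} + 20 k x \sqrt{2 x^{4} + x^{2} + 4} + 216 x^{5} + 294 x^{3} - 9 x \sqrt{2 x^{4} + x^{2} + 4} + 60 x}{18 x^{2} \sqrt{2 x^{4} + x^{2} + 4} + 20 \sqrt{2 x^{4} + x^{2} + 4}}, which equals f(x).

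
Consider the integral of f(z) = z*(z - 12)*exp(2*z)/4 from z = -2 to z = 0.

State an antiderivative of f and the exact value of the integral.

Recognize the product-rule pattern: f = u'v + uv' with u = z**2/8 - 13*z/8 + 13/16, v = exp(2*z), so integration by parts undoes it.
F(z) = z**2*exp(2*z)/8 - 13*z*exp(2*z)/8 + 13*exp(2*z)/16 is an antiderivative of f.
Check: d/dz[z**2*exp(2*z)/8 - 13*z*exp(2*z)/8 + 13*exp(2*z)/16] = z**2*exp(2*z)/4 - 3*z*exp(2*z), which equals f(z).
F(0) = 13/16; F(-2) = 73*exp(-4)/16.
Integral = F(0) - F(-2) = 13/16 - 73*exp(-4)/16.

Antiderivative: F(z) = z**2*exp(2*z)/8 - 13*z*exp(2*z)/8 + 13*exp(2*z)/16; value = 13/16 - 73*exp(-4)/16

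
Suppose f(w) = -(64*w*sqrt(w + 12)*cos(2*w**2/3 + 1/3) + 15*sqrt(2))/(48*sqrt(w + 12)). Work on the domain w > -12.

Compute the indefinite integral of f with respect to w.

An antiderivative F(w) passes only if d/dw[F] lands on f(w) exactly.
Check: d/dw[sqrt(2)*(-5*sqrt(w + 12) - 4*sqrt(2)*sin(2*w**2/3 + 1/3))/8] = (-64*w*sqrt(w + 12)*cos(2*w**2/3 + 1/3) - 15*sqrt(2))/(48*sqrt(w + 12)), which equals f(w).

F(w) = sqrt(2)*(-5*sqrt(w + 12) - 4*sqrt(2)*sin(2*w**2/3 + 1/3))/8 + C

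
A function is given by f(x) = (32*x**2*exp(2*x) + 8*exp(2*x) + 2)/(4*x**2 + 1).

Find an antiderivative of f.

Any candidate F(x) must reproduce f(x) exactly when differentiated.
Check: d/dx[4*exp(2*x) + atan(2*x)] = (32*x**2*exp(2*x) + 8*exp(2*x) + 2)/(4*x**2 + 1) = f(x).

An antiderivative is F(x) = 4*exp(2*x) + atan(2*x).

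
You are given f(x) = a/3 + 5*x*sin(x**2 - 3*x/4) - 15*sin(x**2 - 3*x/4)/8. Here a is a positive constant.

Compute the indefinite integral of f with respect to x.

F(x) = a*x/3 - 5*cos(x**2 - 3*x/4)/2 + C

The integrand splits into summands that can be handled one at a time.
Check: d/dx[a*x/3 - 5*cos(x**2 - 3*x/4)/2] = a/3 + 5*x*sin(x**2 - 3*x/4) - 15*sin(x**2 - 3*x/4)/8 = f(x).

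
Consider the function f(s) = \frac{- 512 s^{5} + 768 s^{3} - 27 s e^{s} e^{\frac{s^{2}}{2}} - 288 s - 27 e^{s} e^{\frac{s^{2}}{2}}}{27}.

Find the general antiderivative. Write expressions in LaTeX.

Whatever form F(s) takes, F'(s) = f(s) is non-negotiable.
Check: d/ds[\frac{4 \left(1 - \frac{4 s^{2}}{3}\right)^{3}}{3} - e^{\frac{s^{2}}{2} + s}] = - \frac{512 s^{5}}{27} + \frac{256 s^{3}}{9} - s e^{s} e^{\frac{s^{2}}{2}} - \frac{32 s}{3} - e^{s} e^{\frac{s^{2}}{2}}, which equals f(s).

F(s) = \frac{4 \left(1 - \frac{4 s^{2}}{3}\right)^{3}}{3} - e^{\frac{s^{2}}{2} + s} + C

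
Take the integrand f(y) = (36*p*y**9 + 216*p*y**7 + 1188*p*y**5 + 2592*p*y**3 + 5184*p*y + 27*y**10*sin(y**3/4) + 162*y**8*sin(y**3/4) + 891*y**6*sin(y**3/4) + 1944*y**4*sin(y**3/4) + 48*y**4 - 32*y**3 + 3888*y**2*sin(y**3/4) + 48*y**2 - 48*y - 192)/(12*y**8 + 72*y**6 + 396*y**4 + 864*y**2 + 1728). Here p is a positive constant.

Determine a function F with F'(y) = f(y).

Recover f(y) by differentiating a candidate F(y); any mismatch rules it out.
Check: d/dy[(9*p*y**6 + 27*p*y**4 + 108*p*y**2 - 18*y**4*cos(y**3/4) - 54*y**2*cos(y**3/4) - 8*y - 216*cos(y**3/4) + 4)/(6*(y**4 + 3*y**2 + 12))] = (36*p*y**9 + 216*p*y**7 + 1188*p*y**5 + 2592*p*y**3 + 5184*p*y + 27*y**10*sin(y**3/4) + 162*y**8*sin(y**3/4) + 891*y**6*sin(y**3/4) + 1944*y**4*sin(y**3/4) + 48*y**4 - 32*y**3 + 3888*y**2*sin(y**3/4) + 48*y**2 - 48*y - 192)/(12*y**8 + 72*y**6 + 396*y**4 + 864*y**2 + 1728) = f(y).

An antiderivative is F(y) = (9*p*y**6 + 27*p*y**4 + 108*p*y**2 - 18*y**4*cos(y**3/4) - 54*y**2*cos(y**3/4) - 8*y - 216*cos(y**3/4) + 4)/(6*(y**4 + 3*y**2 + 12)).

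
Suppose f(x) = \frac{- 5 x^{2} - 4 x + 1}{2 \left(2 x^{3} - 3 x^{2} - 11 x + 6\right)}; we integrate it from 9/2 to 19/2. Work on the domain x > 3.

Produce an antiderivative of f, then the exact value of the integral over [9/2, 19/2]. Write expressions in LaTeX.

Factor the denominator (2 \left(x - 3\right) \left(x + 2\right) \left(2 x - 1\right)) and decompose: f = \frac{9}{50 \left(2 x - 1\right)} - \frac{11}{50 \left(x + 2\right)} - \frac{28}{25 \left(x - 3\right)}; each piece integrates to a log, atan, or power term.
F(x) = - \frac{28 \log{\left(x - 3 \right)}}{25} + \frac{9 \log{\left(x - \frac{1}{2} \right)}}{100} - \frac{11 \log{\left(x + 2 \right)}}{50} is an antiderivative of f.
Check: d/dx[- \frac{28 \log{\left(x - 3 \right)}}{25} + \frac{9 \log{\left(x - \frac{1}{2} \right)}}{100} - \frac{11 \log{\left(x + 2 \right)}}{50}] = \frac{- 5 x^{2} - 4 x + 1}{4 x^{3} - 6 x^{2} - 22 x + 12}, which equals f(x).
F(19/2) = - \frac{28 \log{\left(\frac{13}{2} \right)}}{25} - \frac{11 \log{\left(\frac{23}{2} \right)}}{50} + \frac{9 \log{\left(9 \right)}}{100}; F(9/2) = - \frac{28 \log{\left(\frac{3}{2} \right)}}{25} - \frac{11 \log{\left(\frac{13}{2} \right)}}{50} + \frac{9 \log{\left(4 \right)}}{100}.
Integral = F(19/2) - F(9/2) = - \frac{9 \log{\left(\frac{13}{2} \right)}}{10} - \frac{11 \log{\left(\frac{23}{2} \right)}}{50} - \frac{9 \log{\left(4 \right)}}{100} + \frac{9 \log{\left(9 \right)}}{100} + \frac{28 \log{\left(\frac{3}{2} \right)}}{25}.

Antiderivative: F(x) = - \frac{28 \log{\left(x - 3 \right)}}{25} + \frac{9 \log{\left(x - \frac{1}{2} \right)}}{100} - \frac{11 \log{\left(x + 2 \right)}}{50}; value = - \frac{9 \log{\left(\frac{13}{2} \right)}}{10} - \frac{11 \log{\left(\frac{23}{2} \right)}}{50} - \frac{9 \log{\left(4 \right)}}{100} + \frac{9 \log{\left(9 \right)}}{100} + \frac{28 \log{\left(\frac{3}{2} \right)}}{25}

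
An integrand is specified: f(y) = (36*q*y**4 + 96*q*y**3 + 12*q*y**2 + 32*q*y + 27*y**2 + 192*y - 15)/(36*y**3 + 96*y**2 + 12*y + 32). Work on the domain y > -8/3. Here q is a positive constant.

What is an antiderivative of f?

An antiderivative is F(y) = q*y**2/2 - 5*log(3*y/2 + 4)/4 + log(2*y**2 + 2/3).

Whatever form F(y) takes, F'(y) = f(y) is non-negotiable.
Check: d/dy[q*y**2/2 - 5*log(3*y/2 + 4)/4 + log(2*y**2 + 2/3)] = (36*q*y**4 + 96*q*y**3 + 12*q*y**2 + 32*q*y + 27*y**2 + 192*y - 15)/(36*y**3 + 96*y**2 + 12*y + 32) = f(y).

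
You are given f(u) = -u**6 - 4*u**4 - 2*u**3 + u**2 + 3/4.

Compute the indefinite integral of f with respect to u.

The integrand splits into summands that can be handled one at a time.
Check: d/du[-u**7/7 - 4*u**5/5 - u**4/2 + u**3/3 + 3*u/4] = -u**6 - 4*u**4 - 2*u**3 + u**2 + 3/4 = f(u).

F(u) = -u**7/7 - 4*u**5/5 - u**4/2 + u**3/3 + 3*u/4 + C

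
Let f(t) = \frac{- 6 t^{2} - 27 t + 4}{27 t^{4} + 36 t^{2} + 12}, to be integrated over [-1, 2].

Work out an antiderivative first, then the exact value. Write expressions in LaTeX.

f has the shape u'v + uv' for u = \frac{1}{3 t^{2} + 2} and v = \frac{2 t}{3} + \frac{3}{2} — it is the derivative of the product u*v.
F(t) = \frac{4 t + 9}{18 t^{2} + 12} is an antiderivative of f.
Check: d/dt[\frac{4 t + 9}{18 t^{2} + 12}] = \frac{- 6 t^{2} - 27 t + 4}{27 t^{4} + 36 t^{2} + 12} = f(t).
F(2) = \frac{17}{84}; F(-1) = \frac{1}{6}.
Integral = F(2) - F(-1) = \frac{1}{28}.

Antiderivative: F(t) = \frac{4 t + 9}{18 t^{2} + 12}; value = \frac{1}{28}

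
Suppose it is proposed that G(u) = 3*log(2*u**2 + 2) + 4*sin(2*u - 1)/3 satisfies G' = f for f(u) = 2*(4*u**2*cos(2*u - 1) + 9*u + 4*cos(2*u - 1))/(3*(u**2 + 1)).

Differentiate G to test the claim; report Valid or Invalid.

Valid - the claim checks out under differentiation.

d/du[G] = (8*u**2*cos(2*u - 1) + 18*u + 8*cos(2*u - 1))/(3*u**2 + 3)
This equals f(u) exactly, so the claim holds.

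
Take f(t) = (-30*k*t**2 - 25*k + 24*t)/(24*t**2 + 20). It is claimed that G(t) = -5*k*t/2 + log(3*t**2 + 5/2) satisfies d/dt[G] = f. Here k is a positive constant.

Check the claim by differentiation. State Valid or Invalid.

d/dt[G] = (-30*k*t**2 - 25*k + 24*t)/(12*t**2 + 10)
d/dt[G] - f(t) = (-30*k*t**2 - 25*k + 24*t)/(24*t**2 + 20) != 0.

Invalid: d/dt[G] - f = (-30*k*t**2 - 25*k + 24*t)/(24*t**2 + 20), which is not 0.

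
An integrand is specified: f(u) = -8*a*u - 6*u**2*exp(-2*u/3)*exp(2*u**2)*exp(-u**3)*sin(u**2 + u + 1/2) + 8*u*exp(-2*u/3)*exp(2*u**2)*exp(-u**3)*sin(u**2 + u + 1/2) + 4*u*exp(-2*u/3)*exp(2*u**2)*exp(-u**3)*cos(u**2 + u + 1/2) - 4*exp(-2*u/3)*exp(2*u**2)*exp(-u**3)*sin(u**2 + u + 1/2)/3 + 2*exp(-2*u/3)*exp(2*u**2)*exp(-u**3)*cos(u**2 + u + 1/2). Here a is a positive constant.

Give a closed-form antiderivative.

Integrate term by term and add the pieces.
Check: d/du[-2*(2*a*u**2 - exp(-2*u/3)*exp(2*u**2)*exp(-u**3)*sin(u**2 + u + 1/2))] = (-24*a*u*exp(2*u/3)*exp(u**3) - 18*u**2*exp(2*u**2)*sin(u**2 + u + 1/2) + 24*u*exp(2*u**2)*sin(u**2 + u + 1/2) + 12*u*exp(2*u**2)*cos(u**2 + u + 1/2) - 4*exp(2*u**2)*sin(u**2 + u + 1/2) + 6*exp(2*u**2)*cos(u**2 + u + 1/2))*exp(-2*u/3)*exp(-u**3)/3, which equals f(u).

An antiderivative is F(u) = -2*(2*a*u**2 - exp(-2*u/3)*exp(2*u**2)*exp(-u**3)*sin(u**2 + u + 1/2)).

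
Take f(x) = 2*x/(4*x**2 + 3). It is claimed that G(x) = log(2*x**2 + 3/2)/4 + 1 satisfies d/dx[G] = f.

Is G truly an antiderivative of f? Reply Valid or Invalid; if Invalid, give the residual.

Valid: G'(x) = f(x).

d/dx[G] = 2*x/(4*x**2 + 3)
This equals f(x) exactly, so the claim holds.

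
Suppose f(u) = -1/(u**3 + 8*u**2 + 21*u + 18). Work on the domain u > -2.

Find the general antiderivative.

The denominator factors as (u + 2)*(u + 3)**2; partial fractions split f into directly integrable pieces: 1/(u + 3) + (u + 3)**(-2) - 1/(u + 2).
Check: d/du[(-(u + 3)*log(u + 2) + (u + 3)*log(u + 3) - 1)/(u + 3)] = -1/(u**3 + 8*u**2 + 21*u + 18) = f(u).

F(u) = (-(u + 3)*log(u + 2) + (u + 3)*log(u + 3) - 1)/(u + 3) + C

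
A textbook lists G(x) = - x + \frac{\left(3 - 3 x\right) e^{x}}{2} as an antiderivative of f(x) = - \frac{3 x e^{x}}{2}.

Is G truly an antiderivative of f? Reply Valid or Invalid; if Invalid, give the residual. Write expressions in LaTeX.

d/dx[G] = - \frac{3 x e^{x}}{2} - 1
d/dx[G] - f(x) = -1 != 0.

Invalid: d/dx[G] - f = -1, which is not 0.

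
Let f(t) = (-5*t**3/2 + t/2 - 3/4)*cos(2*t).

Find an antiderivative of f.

An antiderivative is F(t) = (-20*t**3*sin(2*t) - 30*t**2*cos(2*t) + 34*t*sin(2*t) - 6*sin(2*t) + 17*cos(2*t))/16.

For F(t) to be correct the identity F'(t) - f(t) = 0 must hold.
Check: d/dt[(-20*t**3*sin(2*t) - 30*t**2*cos(2*t) + 34*t*sin(2*t) - 6*sin(2*t) + 17*cos(2*t))/16] = -5*t**3*cos(2*t)/2 + t*cos(2*t)/2 - 3*cos(2*t)/4, which equals f(t).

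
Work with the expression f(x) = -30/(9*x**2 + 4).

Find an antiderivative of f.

For F(x) to be correct the identity F'(x) - f(x) = 0 must hold.
Check: d/dx[-5*atan(3*x/2)] = -30/(9*x**2 + 4) = f(x).

An antiderivative is F(x) = -5*atan(3*x/2).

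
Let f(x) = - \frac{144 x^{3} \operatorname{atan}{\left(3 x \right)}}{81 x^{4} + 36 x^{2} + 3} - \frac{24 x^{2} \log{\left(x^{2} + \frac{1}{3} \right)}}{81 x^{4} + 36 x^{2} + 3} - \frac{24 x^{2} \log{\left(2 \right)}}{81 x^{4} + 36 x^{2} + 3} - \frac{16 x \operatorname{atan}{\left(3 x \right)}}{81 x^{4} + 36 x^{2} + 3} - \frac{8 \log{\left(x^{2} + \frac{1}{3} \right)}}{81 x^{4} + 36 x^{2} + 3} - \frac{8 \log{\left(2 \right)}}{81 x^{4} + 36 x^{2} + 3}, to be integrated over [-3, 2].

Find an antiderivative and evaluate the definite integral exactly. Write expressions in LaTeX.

Antiderivative: F(x) = - \frac{8 \log{\left(2 x^{2} + \frac{2}{3} \right)} \operatorname{atan}{\left(3 x \right)}}{9}; value = - \frac{8 \log{\left(\frac{56}{3} \right)} \operatorname{atan}{\left(9 \right)}}{9} - \frac{8 \log{\left(\frac{26}{3} \right)} \operatorname{atan}{\left(6 \right)}}{9}

f has the shape u'v + uv' for u = - \frac{8 \operatorname{atan}{\left(3 x \right)}}{9} and v = \log{\left(2 x^{2} + \frac{2}{3} \right)} — it is the derivative of the product u*v.
F(x) = - \frac{8 \log{\left(2 x^{2} + \frac{2}{3} \right)} \operatorname{atan}{\left(3 x \right)}}{9} is an antiderivative of f.
Check: d/dx[- \frac{8 \log{\left(2 x^{2} + \frac{2}{3} \right)} \operatorname{atan}{\left(3 x \right)}}{9}] = \frac{- 144 x^{3} \operatorname{atan}{\left(3 x \right)} - 24 x^{2} \log{\left(x^{2} + \frac{1}{3} \right)} - 24 x^{2} \log{\left(2 \right)} - 16 x \operatorname{atan}{\left(3 x \right)} - 8 \log{\left(x^{2} + \frac{1}{3} \right)} - 8 \log{\left(2 \right)}}{81 x^{4} + 36 x^{2} + 3}, which equals f(x).
F(2) = - \frac{8 \log{\left(\frac{26}{3} \right)} \operatorname{atan}{\left(6 \right)}}{9}; F(-3) = \frac{8 \log{\left(\frac{56}{3} \right)} \operatorname{atan}{\left(9 \right)}}{9}.
Integral = F(2) - F(-3) = - \frac{8 \log{\left(\frac{56}{3} \right)} \operatorname{atan}{\left(9 \right)}}{9} - \frac{8 \log{\left(\frac{26}{3} \right)} \operatorname{atan}{\left(6 \right)}}{9}.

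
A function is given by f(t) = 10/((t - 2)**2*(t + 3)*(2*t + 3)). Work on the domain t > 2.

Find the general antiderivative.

The denominator factors as (t - 2)**2*(t + 3)*(2*t + 3); partial fractions split f into directly integrable pieces: 80/(147*(2*t + 3)) - 2/(15*(t + 3)) - 34/(245*(t - 2)) + 2/(7*(t - 2)**2).
Check: d/dt[2*(-51*(t - 2)*log(t - 2) + 100*(t - 2)*log(t + 3/2) - 49*(t - 2)*log(t + 3) - 105)/(735*(t - 2))] = 10/(2*t**4 + t**3 - 19*t**2 + 36), which equals f(t).

F(t) = 2*(-51*(t - 2)*log(t - 2) + 100*(t - 2)*log(t + 3/2) - 49*(t - 2)*log(t + 3) - 105)/(735*(t - 2)) + C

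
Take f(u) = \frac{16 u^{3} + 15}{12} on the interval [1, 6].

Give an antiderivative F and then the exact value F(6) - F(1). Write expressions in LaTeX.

An antiderivative F(u) passes only if d/du[F] lands on f(u) exactly.
F(u) = \frac{u^{4}}{3} + \frac{5 u}{4} is an antiderivative of f.
Check: d/du[\frac{u^{4}}{3} + \frac{5 u}{4}] = \frac{4 u^{3}}{3} + \frac{5}{4}, which equals f(u).
F(6) = \frac{879}{2}; F(1) = \frac{19}{12}.
Integral = F(6) - F(1) = \frac{5255}{12}.

Antiderivative: F(u) = \frac{u^{4}}{3} + \frac{5 u}{4}; value = \frac{5255}{12}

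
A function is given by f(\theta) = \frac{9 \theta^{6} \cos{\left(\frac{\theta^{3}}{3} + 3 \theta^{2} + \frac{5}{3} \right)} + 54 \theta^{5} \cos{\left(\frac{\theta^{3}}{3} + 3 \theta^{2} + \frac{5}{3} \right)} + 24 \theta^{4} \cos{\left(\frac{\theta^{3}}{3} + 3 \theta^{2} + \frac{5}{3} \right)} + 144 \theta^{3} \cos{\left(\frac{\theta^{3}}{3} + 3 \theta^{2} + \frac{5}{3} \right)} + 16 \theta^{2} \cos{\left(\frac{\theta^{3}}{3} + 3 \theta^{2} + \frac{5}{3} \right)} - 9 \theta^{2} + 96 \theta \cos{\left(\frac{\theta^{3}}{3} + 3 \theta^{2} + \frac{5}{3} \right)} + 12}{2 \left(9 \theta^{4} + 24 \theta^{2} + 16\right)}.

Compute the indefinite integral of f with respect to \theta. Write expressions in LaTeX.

F(\theta) = \frac{\theta}{4 \left(\frac{\theta^{2}}{2} + \frac{2}{3}\right)} + \frac{\sin{\left(\frac{\theta^{3}}{3} + 3 \theta^{2} + \frac{5}{3} \right)}}{2} + C

An antiderivative F(\theta) passes only if d/d\theta[F] lands on f(\theta) exactly.
Check: d/d\theta[\frac{\theta}{4 \left(\frac{\theta^{2}}{2} + \frac{2}{3}\right)} + \frac{\sin{\left(\frac{\theta^{3}}{3} + 3 \theta^{2} + \frac{5}{3} \right)}}{2}] = \frac{9 \theta^{6} \cos{\left(\frac{\theta^{3}}{3} + 3 \theta^{2} + \frac{5}{3} \right)} + 54 \theta^{5} \cos{\left(\frac{\theta^{3}}{3} + 3 \theta^{2} + \frac{5}{3} \right)} + 24 \theta^{4} \cos{\left(\frac{\theta^{3}}{3} + 3 \theta^{2} + \frac{5}{3} \right)} + 144 \theta^{3} \cos{\left(\frac{\theta^{3}}{3} + 3 \theta^{2} + \frac{5}{3} \right)} + 16 \theta^{2} \cos{\left(\frac{\theta^{3}}{3} + 3 \theta^{2} + \frac{5}{3} \right)} - 9 \theta^{2} + 96 \theta \cos{\left(\frac{\theta^{3}}{3} + 3 \theta^{2} + \frac{5}{3} \right)} + 12}{18 \theta^{4} + 48 \theta^{2} + 32}, which equals f(\theta).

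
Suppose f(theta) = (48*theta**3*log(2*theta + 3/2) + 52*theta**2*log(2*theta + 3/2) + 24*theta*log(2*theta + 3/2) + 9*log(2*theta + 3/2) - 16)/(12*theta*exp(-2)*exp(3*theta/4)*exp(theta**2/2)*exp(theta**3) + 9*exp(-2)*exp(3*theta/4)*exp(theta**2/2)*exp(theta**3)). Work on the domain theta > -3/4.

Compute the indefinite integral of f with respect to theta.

F(theta) = -4*exp(2)*exp(-3*theta/4)*exp(-theta**2/2)*exp(-theta**3)*log(2*theta + 3/2)/3 + C

Recognize the product-rule pattern: f = u'v + uv' with u = -4*exp(-theta**3 - theta**2/2 - 3*theta/4 + 2)/3, v = log(2*theta + 3/2), so integration by parts undoes it.
Check: d/dtheta[-4*exp(2)*exp(-3*theta/4)*exp(-theta**2/2)*exp(-theta**3)*log(2*theta + 3/2)/3] = (48*theta**3*exp(2)*log(2*theta + 3/2) + 52*theta**2*exp(2)*log(2*theta + 3/2) + 24*theta*exp(2)*log(2*theta + 3/2) + 9*exp(2)*log(2*theta + 3/2) - 16*exp(2))/(12*theta*exp(3*theta/4)*exp(theta**2/2)*exp(theta**3) + 9*exp(3*theta/4)*exp(theta**2/2)*exp(theta**3)), which equals f(theta).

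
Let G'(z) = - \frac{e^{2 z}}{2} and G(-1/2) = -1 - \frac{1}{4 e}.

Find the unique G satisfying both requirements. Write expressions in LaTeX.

Differentiate the proposed G(z) back; it has to land on the given G'(z).
A general antiderivative is - \frac{e^{2 z}}{4} + C.
The condition gives C = -1 - \frac{1}{4 e} - (- \frac{1}{4 e}) = -1.
So G(z) = \frac{- e^{2 z} - 4}{4}.
Check: d/dz[\frac{- e^{2 z} - 4}{4}] = - \frac{e^{2 z}}{2} = G'(z).

G(z) = \frac{- e^{2 z} - 4}{4}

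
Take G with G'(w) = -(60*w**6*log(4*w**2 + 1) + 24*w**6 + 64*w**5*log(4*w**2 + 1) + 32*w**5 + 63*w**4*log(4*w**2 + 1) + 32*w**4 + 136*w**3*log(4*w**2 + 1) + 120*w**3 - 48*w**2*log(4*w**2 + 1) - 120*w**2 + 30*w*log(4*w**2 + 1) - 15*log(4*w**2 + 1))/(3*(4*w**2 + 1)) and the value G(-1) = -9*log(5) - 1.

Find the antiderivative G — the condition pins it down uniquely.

G'(w) has the shape u'v + uv' for u = -w**5 - 4*w**4/3 - 4*w**3/3 - 5*w**2 + 5*w and v = log(4*w**2 + 1) — it is the derivative of the product u*v.
A general antiderivative is -(w**5 + 4*w**4/3 + 4*w**3/3 + 5*w**2 - 5*w)*log(4*w**2 + 1) + C.
The condition gives C = -9*log(5) - 1 - (-9*log(5)) = -1.
So G(w) = -w**5*log(4*w**2 + 1) - 4*w**4*log(4*w**2 + 1)/3 - 4*w**3*log(4*w**2 + 1)/3 - 5*w**2*log(4*w**2 + 1) + 5*w*log(4*w**2 + 1) - 1.
Check: d/dw[-w**5*log(4*w**2 + 1) - 4*w**4*log(4*w**2 + 1)/3 - 4*w**3*log(4*w**2 + 1)/3 - 5*w**2*log(4*w**2 + 1) + 5*w*log(4*w**2 + 1) - 1] = (-60*w**6*log(4*w**2 + 1) - 24*w**6 - 64*w**5*log(4*w**2 + 1) - 32*w**5 - 63*w**4*log(4*w**2 + 1) - 32*w**4 - 136*w**3*log(4*w**2 + 1) - 120*w**3 + 48*w**2*log(4*w**2 + 1) + 120*w**2 - 30*w*log(4*w**2 + 1) + 15*log(4*w**2 + 1))/(12*w**2 + 3), which equals G'(w).

G(w) = -w**5*log(4*w**2 + 1) - 4*w**4*log(4*w**2 + 1)/3 - 4*w**3*log(4*w**2 + 1)/3 - 5*w**2*log(4*w**2 + 1) + 5*w*log(4*w**2 + 1) - 1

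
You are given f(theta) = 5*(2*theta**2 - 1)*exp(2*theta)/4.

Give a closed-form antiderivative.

Recognize the product-rule pattern: f = u'v + uv' with u = 5*theta**2/4 - 5*theta/4, v = exp(2*theta), so integration by parts undoes it.
Check: d/dtheta[5*theta**2*exp(2*theta)/4 - 5*theta*exp(2*theta)/4] = 5*theta**2*exp(2*theta)/2 - 5*exp(2*theta)/4, which equals f(theta).

An antiderivative is F(theta) = 5*theta**2*exp(2*theta)/4 - 5*theta*exp(2*theta)/4.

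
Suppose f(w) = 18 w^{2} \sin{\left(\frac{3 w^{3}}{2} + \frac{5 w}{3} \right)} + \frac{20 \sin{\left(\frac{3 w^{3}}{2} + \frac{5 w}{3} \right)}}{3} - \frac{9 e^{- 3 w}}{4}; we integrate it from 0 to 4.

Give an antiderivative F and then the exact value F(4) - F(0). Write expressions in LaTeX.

Integrate term by term and add the pieces.
F(w) = - \frac{\left(16 e^{3 w} \cos{\left(\frac{3 w^{3}}{2} + \frac{5 w}{3} \right)} - 3\right) e^{- 3 w}}{4} is an antiderivative of f.
Check: d/dw[- \frac{\left(16 e^{3 w} \cos{\left(\frac{3 w^{3}}{2} + \frac{5 w}{3} \right)} - 3\right) e^{- 3 w}}{4}] = \frac{\left(216 w^{2} e^{3 w} \sin{\left(\frac{3 w^{3}}{2} + \frac{5 w}{3} \right)} + 80 e^{3 w} \sin{\left(\frac{3 w^{3}}{2} + \frac{5 w}{3} \right)} - 27\right) e^{- 3 w}}{12}, which equals f(w).
F(4) = \frac{3}{4 e^{12}} - 4 \cos{\left(\frac{308}{3} \right)}; F(0) = - \frac{13}{4}.
Integral = F(4) - F(0) = \frac{3}{4 e^{12}} - 4 \cos{\left(\frac{308}{3} \right)} + \frac{13}{4}.

Antiderivative: F(w) = - \frac{\left(16 e^{3 w} \cos{\left(\frac{3 w^{3}}{2} + \frac{5 w}{3} \right)} - 3\right) e^{- 3 w}}{4}; value = \frac{3}{4 e^{12}} - 4 \cos{\left(\frac{308}{3} \right)} + \frac{13}{4}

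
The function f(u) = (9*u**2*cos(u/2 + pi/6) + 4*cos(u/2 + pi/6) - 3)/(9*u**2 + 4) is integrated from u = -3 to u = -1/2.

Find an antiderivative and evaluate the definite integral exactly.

A first test for any F(u): its u-derivative must equal f(u) identically.
F(u) = 2*sin(u/2 + pi/6) - atan(3*u/2)/2 is an antiderivative of f.
Check: d/du[2*sin(u/2 + pi/6) - atan(3*u/2)/2] = (9*u**2*cos(u/2 + pi/6) + 4*cos(u/2 + pi/6) - 3)/(9*u**2 + 4) = f(u).
F(-1/2) = atan(3/4)/2 + 2*cos(1/4 + pi/3); F(-3) = 2*cos(pi/3 + 3/2) + atan(9/2)/2.
Integral = F(-1/2) - F(-3) = -atan(9/2)/2 + atan(3/4)/2 + 2*cos(1/4 + pi/3) - 2*cos(pi/3 + 3/2).

Antiderivative: F(u) = 2*sin(u/2 + pi/6) - atan(3*u/2)/2; value = -atan(9/2)/2 + atan(3/4)/2 + 2*cos(1/4 + pi/3) - 2*cos(pi/3 + 3/2)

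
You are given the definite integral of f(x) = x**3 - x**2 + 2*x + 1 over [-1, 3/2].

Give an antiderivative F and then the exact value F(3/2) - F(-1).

Integrate term by term and add the pieces.
F(x) = x*(3*x**3 - 4*x**2 + 12*x + 12)/12 is an antiderivative of f.
Check: d/dx[x*(3*x**3 - 4*x**2 + 12*x + 12)/12] = x**3 - x**2 + 2*x + 1 = f(x).
F(3/2) = 249/64; F(-1) = 7/12.
Integral = F(3/2) - F(-1) = 635/192.

Antiderivative: F(x) = x*(3*x**3 - 4*x**2 + 12*x + 12)/12; value = 635/192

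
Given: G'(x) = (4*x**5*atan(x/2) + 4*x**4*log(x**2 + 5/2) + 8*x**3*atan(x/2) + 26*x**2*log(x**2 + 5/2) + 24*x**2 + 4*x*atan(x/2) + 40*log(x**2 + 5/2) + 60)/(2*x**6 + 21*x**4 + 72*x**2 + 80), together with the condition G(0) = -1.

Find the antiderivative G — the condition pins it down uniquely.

G(x) = (-x**2 - (-(x**2 + 4)*log(x**2 + 5/2) - 6)*atan(x/2) - 4)/(x**2 + 4)

Recognize the product-rule pattern: G'(x) = u'v + uv' with u = log(x**2 + 5/2) + 3/(x**2/2 + 2), v = atan(x/2), so integration by parts undoes it.
A general antiderivative is -(-log(x**2 + 5/2) - 3/(x**2/2 + 2))*atan(x/2) + C.
The condition gives C = -1 - (0) = -1.
So G(x) = (-x**2 - (-(x**2 + 4)*log(x**2 + 5/2) - 6)*atan(x/2) - 4)/(x**2 + 4).
Check: d/dx[(-x**2 - (-(x**2 + 4)*log(x**2 + 5/2) - 6)*atan(x/2) - 4)/(x**2 + 4)] = (4*x**5*atan(x/2) + 4*x**4*log(x**2 + 5/2) + 8*x**3*atan(x/2) + 26*x**2*log(x**2 + 5/2) + 24*x**2 + 4*x*atan(x/2) + 40*log(x**2 + 5/2) + 60)/(2*x**6 + 21*x**4 + 72*x**2 + 80) = G'(x).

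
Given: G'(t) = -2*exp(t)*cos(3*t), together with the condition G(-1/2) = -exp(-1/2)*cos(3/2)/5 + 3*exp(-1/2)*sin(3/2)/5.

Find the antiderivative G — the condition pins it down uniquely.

G(t) = -3*exp(t)*sin(3*t)/5 - exp(t)*cos(3*t)/5

Check a candidate G(t) by differentiating: d/dt[G] must match the given G'(t).
A general antiderivative is -3*exp(t)*sin(3*t)/5 - exp(t)*cos(3*t)/5 + C.
The condition gives C = -exp(-1/2)*cos(3/2)/5 + 3*exp(-1/2)*sin(3/2)/5 - (-exp(-1/2)*cos(3/2)/5 + 3*exp(-1/2)*sin(3/2)/5) = 0.
So G(t) = -3*exp(t)*sin(3*t)/5 - exp(t)*cos(3*t)/5.
Check: d/dt[-3*exp(t)*sin(3*t)/5 - exp(t)*cos(3*t)/5] = -2*exp(t)*cos(3*t) = G'(t).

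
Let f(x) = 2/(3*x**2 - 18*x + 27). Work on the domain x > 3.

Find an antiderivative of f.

An antiderivative is F(x) = -4/(6*x - 18).

An antiderivative F(x) passes only if d/dx[F] lands on f(x) exactly.
Check: d/dx[-4/(6*x - 18)] = 2/(3*x**2 - 18*x + 27) = f(x).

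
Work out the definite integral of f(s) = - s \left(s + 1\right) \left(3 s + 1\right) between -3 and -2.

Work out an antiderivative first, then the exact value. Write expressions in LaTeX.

Since d/ds undoes antidifferentiation here, F'(s) = f(s) is required of F(s).
F(s) = - \frac{s^{2} \left(9 s^{2} + 16 s + 6\right)}{12} is an antiderivative of f.
Check: d/ds[- \frac{s^{2} \left(9 s^{2} + 16 s + 6\right)}{12}] = - 3 s^{3} - 4 s^{2} - s, which equals f(s).
F(-2) = - \frac{10}{3}; F(-3) = - \frac{117}{4}.
Integral = F(-2) - F(-3) = \frac{311}{12}.

Antiderivative: F(s) = - \frac{s^{2} \left(9 s^{2} + 16 s + 6\right)}{12}; value = \frac{311}{12}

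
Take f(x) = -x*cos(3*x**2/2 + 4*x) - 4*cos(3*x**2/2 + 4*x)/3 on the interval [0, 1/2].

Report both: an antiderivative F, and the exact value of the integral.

The substitution u = 3*x**2/2 + 4*x works: f is exactly (dF/du)*(du/dx) for that inner function.
F(x) = -sin(3*x**2/2 + 4*x)/3 is an antiderivative of f.
Check: d/dx[-sin(3*x**2/2 + 4*x)/3] = -x*cos(3*x**2/2 + 4*x) - 4*cos(3*x**2/2 + 4*x)/3 = f(x).
F(1/2) = -sin(19/8)/3; F(0) = 0.
Integral = F(1/2) - F(0) = -sin(19/8)/3.

Antiderivative: F(x) = -sin(3*x**2/2 + 4*x)/3; value = -sin(19/8)/3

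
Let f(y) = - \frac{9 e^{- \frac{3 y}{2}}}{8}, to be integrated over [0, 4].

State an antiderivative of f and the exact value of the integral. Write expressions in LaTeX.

Antiderivative: F(y) = \frac{3 e^{- \frac{3 y}{2}}}{4}; value = - \frac{3}{4} + \frac{3}{4 e^{6}}

An antiderivative F(y) passes only if d/dy[F] lands on f(y) exactly.
F(y) = \frac{3 e^{- \frac{3 y}{2}}}{4} is an antiderivative of f.
Check: d/dy[\frac{3 e^{- \frac{3 y}{2}}}{4}] = - \frac{9 e^{- \frac{3 y}{2}}}{8} = f(y).
F(4) = \frac{3}{4 e^{6}}; F(0) = \frac{3}{4}.
Integral = F(4) - F(0) = - \frac{3}{4} + \frac{3}{4 e^{6}}.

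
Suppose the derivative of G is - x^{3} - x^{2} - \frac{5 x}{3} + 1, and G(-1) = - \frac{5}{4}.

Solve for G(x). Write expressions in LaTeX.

The integrand splits into summands that can be handled one at a time.
A general antiderivative is - \frac{x^{4}}{4} - \frac{x^{3}}{3} - \frac{5 x^{2}}{6} + x + C.
The condition gives C = - \frac{5}{4} - (- \frac{7}{4}) = \frac{1}{2}.
So G(x) = \frac{- 3 x^{4} - 4 x^{3} - 10 x^{2} + 12 x + 6}{12}.
Check: d/dx[\frac{- 3 x^{4} - 4 x^{3} - 10 x^{2} + 12 x + 6}{12}] = - x^{3} - x^{2} - \frac{5 x}{3} + 1 = G'(x).

G(x) = \frac{- 3 x^{4} - 4 x^{3} - 10 x^{2} + 12 x + 6}{12}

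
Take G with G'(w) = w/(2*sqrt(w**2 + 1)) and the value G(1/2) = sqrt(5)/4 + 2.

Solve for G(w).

The substitution u = w**2 + 1 works: G'(w) is exactly (dG/du)*(du/dw) for that inner function.
A general antiderivative is sqrt(w**2 + 1)/2 + C.
The condition gives C = sqrt(5)/4 + 2 - (sqrt(5)/4) = 2.
So G(w) = (sqrt(w**2 + 1) + 4)/2.
Check: d/dw[(sqrt(w**2 + 1) + 4)/2] = w/(2*sqrt(w**2 + 1)) = G'(w).

G(w) = (sqrt(w**2 + 1) + 4)/2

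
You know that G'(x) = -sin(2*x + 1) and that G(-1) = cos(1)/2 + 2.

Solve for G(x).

The proposed G(x) is checked by its d/dx: the result must match the given G'(x).
A general antiderivative is cos(2*x + 1)/2 + C.
The condition gives C = cos(1)/2 + 2 - (cos(1)/2) = 2.
So G(x) = cos(2*x + 1)/2 + 2.
Check: d/dx[cos(2*x + 1)/2 + 2] = -sin(2*x + 1) = G'(x).

G(x) = cos(2*x + 1)/2 + 2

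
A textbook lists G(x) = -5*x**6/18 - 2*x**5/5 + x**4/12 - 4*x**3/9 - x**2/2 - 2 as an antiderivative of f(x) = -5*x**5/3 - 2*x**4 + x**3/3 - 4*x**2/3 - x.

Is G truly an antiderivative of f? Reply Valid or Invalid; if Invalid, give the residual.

Valid - differentiating G returns exactly f.

d/dx[G] = -5*x**5/3 - 2*x**4 + x**3/3 - 4*x**2/3 - x
This equals f(x) exactly, so the claim holds.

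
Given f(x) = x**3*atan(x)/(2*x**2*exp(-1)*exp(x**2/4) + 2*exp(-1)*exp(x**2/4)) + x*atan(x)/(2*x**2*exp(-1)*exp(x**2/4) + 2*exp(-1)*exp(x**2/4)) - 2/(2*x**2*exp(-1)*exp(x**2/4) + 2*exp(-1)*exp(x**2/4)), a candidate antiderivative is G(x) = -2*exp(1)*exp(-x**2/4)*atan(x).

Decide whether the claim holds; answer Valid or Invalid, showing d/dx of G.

d/dx[G] = (exp(1)*x**3*atan(x) + exp(1)*x*atan(x) - 2*exp(1))/(x**2*exp(x**2/4) + exp(x**2/4))
d/dx[G] - f(x) = (x**3*exp(x**2/2)*atan(x) + x*exp(x**2/2)*atan(x) - 2*exp(x**2/2))/(2*x**2*exp(-1)*exp(3*x**2/4) + 2*exp(-1)*exp(3*x**2/4)) != 0.

Invalid: d/dx[G] - f = (x**3*exp(x**2/2)*atan(x) + x*exp(x**2/2)*atan(x) - 2*exp(x**2/2))/(2*x**2*exp(-1)*exp(3*x**2/4) + 2*exp(-1)*exp(3*x**2/4)), which is not 0.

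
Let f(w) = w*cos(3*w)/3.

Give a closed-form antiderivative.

Differentiate the proposed F(w) back; it has to land on f(w) exactly.
Check: d/dw[w*sin(3*w)/9 + cos(3*w)/27] = w*cos(3*w)/3 = f(w).

An antiderivative is F(w) = w*sin(3*w)/9 + cos(3*w)/27.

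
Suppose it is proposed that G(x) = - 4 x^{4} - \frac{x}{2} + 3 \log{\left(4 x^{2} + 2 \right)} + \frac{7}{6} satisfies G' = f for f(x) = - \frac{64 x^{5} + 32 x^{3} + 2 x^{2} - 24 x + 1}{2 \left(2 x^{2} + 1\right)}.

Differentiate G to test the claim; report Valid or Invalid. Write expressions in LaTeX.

Valid: G'(x) = f(x).

d/dx[G] = \frac{- 64 x^{5} - 32 x^{3} - 2 x^{2} + 24 x - 1}{4 x^{2} + 2}
This equals f(x) exactly, so the claim holds.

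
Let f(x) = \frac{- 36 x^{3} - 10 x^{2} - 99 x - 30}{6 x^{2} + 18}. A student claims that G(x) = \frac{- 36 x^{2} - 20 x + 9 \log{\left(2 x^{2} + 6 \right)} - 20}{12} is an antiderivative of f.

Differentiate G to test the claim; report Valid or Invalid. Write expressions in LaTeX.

d/dx[G] = \frac{- 36 x^{3} - 10 x^{2} - 99 x - 30}{6 x^{2} + 18}
This equals f(x) exactly, so the claim holds.

Valid. The derivative of G reproduces f.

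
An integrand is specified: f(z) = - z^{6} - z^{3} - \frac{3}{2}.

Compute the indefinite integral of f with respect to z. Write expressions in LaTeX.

F(z) = - \frac{z^{7}}{7} - \frac{z^{4}}{4} - \frac{3 z}{2} + C

Integrate term by term and add the pieces.
Check: d/dz[- \frac{z^{7}}{7} - \frac{z^{4}}{4} - \frac{3 z}{2}] = - z^{6} - z^{3} - \frac{3}{2} = f(z).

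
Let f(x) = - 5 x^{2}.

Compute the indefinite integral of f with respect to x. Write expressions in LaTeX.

For F(x) to be correct the identity F'(x) - f(x) = 0 must hold.
Check: d/dx[- \frac{5 x^{3}}{3}] = - 5 x^{2} = f(x).

F(x) = - \frac{5 x^{3}}{3} + C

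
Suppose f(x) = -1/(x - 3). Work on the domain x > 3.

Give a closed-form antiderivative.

An antiderivative is F(x) = -log(x - 3).

Check any antiderivative F(x) by computing F'(x) and comparing it with f(x).
Check: d/dx[-log(x - 3)] = -1/(x - 3) = f(x).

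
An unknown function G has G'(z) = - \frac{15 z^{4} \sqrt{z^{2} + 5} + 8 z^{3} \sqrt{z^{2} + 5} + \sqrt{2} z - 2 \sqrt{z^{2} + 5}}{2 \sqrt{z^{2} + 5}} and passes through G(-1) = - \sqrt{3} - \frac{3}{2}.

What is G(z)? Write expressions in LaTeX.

A first test for any G(z): its z-derivative must equal the given G'(z).
A general antiderivative is - \frac{3 z^{5}}{2} - z^{4} + z - \sqrt{\frac{z^{2}}{2} + \frac{5}{2}} - 1 + C.
The condition gives C = - \sqrt{3} - \frac{3}{2} - (- \sqrt{3} - \frac{3}{2}) = 0.
So G(z) = - \frac{3 z^{5} + 2 z^{4} - 2 z + \sqrt{2} \sqrt{z^{2} + 5} + 2}{2}.
Check: d/dz[- \frac{3 z^{5} + 2 z^{4} - 2 z + \sqrt{2} \sqrt{z^{2} + 5} + 2}{2}] = \frac{- 15 z^{4} \sqrt{z^{2} + 5} - 8 z^{3} \sqrt{z^{2} + 5} - \sqrt{2} z + 2 \sqrt{z^{2} + 5}}{2 \sqrt{z^{2} + 5}}, which equals G'(z).

G(z) = - \frac{3 z^{5} + 2 z^{4} - 2 z + \sqrt{2} \sqrt{z^{2} + 5} + 2}{2}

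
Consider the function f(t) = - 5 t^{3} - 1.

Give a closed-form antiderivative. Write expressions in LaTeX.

A first test for any F(t): its t-derivative must equal f(t) identically.
Check: d/dt[- \frac{5 t^{4}}{4} - t] = - 5 t^{3} - 1 = f(t).

An antiderivative is F(t) = - \frac{5 t^{4}}{4} - t.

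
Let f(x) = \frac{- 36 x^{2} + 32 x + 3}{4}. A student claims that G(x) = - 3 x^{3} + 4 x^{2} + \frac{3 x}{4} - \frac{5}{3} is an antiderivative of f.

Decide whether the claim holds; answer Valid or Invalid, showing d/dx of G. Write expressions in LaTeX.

d/dx[G] = - 9 x^{2} + 8 x + \frac{3}{4}
This equals f(x) exactly, so the claim holds.

Valid - differentiating G returns exactly f.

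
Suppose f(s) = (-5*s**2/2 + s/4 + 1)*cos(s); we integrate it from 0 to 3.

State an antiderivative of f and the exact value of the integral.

Antiderivative: F(s) = -5*s**2*sin(s)/2 + s*sin(s)/4 - 5*s*cos(s) + 6*sin(s) + cos(s)/4; value = -63*sin(3)/4 - 1/4 - 59*cos(3)/4

Any candidate F(s) must reproduce f(s) exactly when differentiated.
F(s) = -5*s**2*sin(s)/2 + s*sin(s)/4 - 5*s*cos(s) + 6*sin(s) + cos(s)/4 is an antiderivative of f.
Check: d/ds[-5*s**2*sin(s)/2 + s*sin(s)/4 - 5*s*cos(s) + 6*sin(s) + cos(s)/4] = -5*s**2*cos(s)/2 + s*cos(s)/4 + cos(s), which equals f(s).
F(3) = -63*sin(3)/4 - 59*cos(3)/4; F(0) = 1/4.
Integral = F(3) - F(0) = -63*sin(3)/4 - 1/4 - 59*cos(3)/4.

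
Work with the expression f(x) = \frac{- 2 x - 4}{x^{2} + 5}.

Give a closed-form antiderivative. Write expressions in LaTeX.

An antiderivative is F(x) = \frac{- 5 \log{\left(x^{2} + 5 \right)} - 4 \sqrt{5} \operatorname{atan}{\left(\frac{\sqrt{5} x}{5} \right)}}{5}.

Whatever form F(x) takes, F'(x) = f(x) is non-negotiable.
Check: d/dx[\frac{- 5 \log{\left(x^{2} + 5 \right)} - 4 \sqrt{5} \operatorname{atan}{\left(\frac{\sqrt{5} x}{5} \right)}}{5}] = \frac{- 2 x - 4}{x^{2} + 5} = f(x).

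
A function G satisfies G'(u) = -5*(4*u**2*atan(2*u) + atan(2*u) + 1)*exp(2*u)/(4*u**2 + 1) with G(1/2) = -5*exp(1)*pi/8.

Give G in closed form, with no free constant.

Recognize the product-rule pattern: G'(u) = v'r + vr' with v = -5*atan(2*u)/2, r = exp(2*u), so integration by parts undoes it.
A general antiderivative is -5*exp(2*u)*atan(2*u)/2 + C.
The condition gives C = -5*exp(1)*pi/8 - (-5*exp(1)*pi/8) = 0.
So G(u) = -5*exp(2*u)*atan(2*u)/2.
Check: d/du[-5*exp(2*u)*atan(2*u)/2] = (-20*u**2*exp(2*u)*atan(2*u) - 5*exp(2*u)*atan(2*u) - 5*exp(2*u))/(4*u**2 + 1), which equals G'(u).

G(u) = -5*exp(2*u)*atan(2*u)/2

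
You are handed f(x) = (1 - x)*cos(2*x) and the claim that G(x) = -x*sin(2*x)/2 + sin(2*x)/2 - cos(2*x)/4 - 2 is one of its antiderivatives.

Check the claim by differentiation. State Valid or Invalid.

Valid - the claim checks out under differentiation.

d/dx[G] = -x*cos(2*x) + cos(2*x)
This equals f(x) exactly, so the claim holds.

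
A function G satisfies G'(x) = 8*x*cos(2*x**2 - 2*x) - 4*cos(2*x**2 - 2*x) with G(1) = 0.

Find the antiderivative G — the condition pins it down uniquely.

The substitution u = 2*x**2 - 2*x works: G'(x) is exactly (dG/du)*(du/dx) for that inner function.
A general antiderivative is 2*sin(2*x**2 - 2*x) + C.
The condition gives C = 0 - (0) = 0.
So G(x) = 2*sin(2*x**2 - 2*x).
Check: d/dx[2*sin(2*x**2 - 2*x)] = 8*x*cos(2*x**2 - 2*x) - 4*cos(2*x**2 - 2*x) = G'(x).

G(x) = 2*sin(2*x**2 - 2*x)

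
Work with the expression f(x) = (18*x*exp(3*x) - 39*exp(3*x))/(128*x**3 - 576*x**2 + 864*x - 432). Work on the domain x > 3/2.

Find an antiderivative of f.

An antiderivative is F(x) = 3*exp(3*x)/(16*(2*x - 3)**2).

f has the shape u'v + uv' for u = 3/(16*(2*x - 3)**2) and v = exp(3*x) — it is the derivative of the product u*v.
Check: d/dx[3*exp(3*x)/(16*(2*x - 3)**2)] = (18*x*exp(3*x) - 39*exp(3*x))/(128*x**3 - 576*x**2 + 864*x - 432) = f(x).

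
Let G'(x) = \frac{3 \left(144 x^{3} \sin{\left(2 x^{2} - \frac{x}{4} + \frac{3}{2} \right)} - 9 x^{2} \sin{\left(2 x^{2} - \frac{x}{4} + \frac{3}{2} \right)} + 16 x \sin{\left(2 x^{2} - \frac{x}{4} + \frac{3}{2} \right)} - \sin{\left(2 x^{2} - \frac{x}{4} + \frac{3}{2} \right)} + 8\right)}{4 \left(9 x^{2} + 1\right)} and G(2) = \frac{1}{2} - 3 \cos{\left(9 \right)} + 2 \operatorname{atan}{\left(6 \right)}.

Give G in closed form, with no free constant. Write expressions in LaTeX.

G(x) = - 3 \cos{\left(2 x^{2} - \frac{x}{4} + \frac{3}{2} \right)} + 2 \operatorname{atan}{\left(3 x \right)} + \frac{1}{2}

Since d/dx undoes antidifferentiation here, G(x) must give back the stated G'(x).
A general antiderivative is - 3 \cos{\left(2 x^{2} - \frac{x}{4} + \frac{3}{2} \right)} + 2 \operatorname{atan}{\left(3 x \right)} + C.
The condition gives C = \frac{1}{2} - 3 \cos{\left(9 \right)} + 2 \operatorname{atan}{\left(6 \right)} - (- 3 \cos{\left(9 \right)} + 2 \operatorname{atan}{\left(6 \right)}) = \frac{1}{2}.
So G(x) = - 3 \cos{\left(2 x^{2} - \frac{x}{4} + \frac{3}{2} \right)} + 2 \operatorname{atan}{\left(3 x \right)} + \frac{1}{2}.
Check: d/dx[- 3 \cos{\left(2 x^{2} - \frac{x}{4} + \frac{3}{2} \right)} + 2 \operatorname{atan}{\left(3 x \right)} + \frac{1}{2}] = \frac{432 x^{3} \sin{\left(2 x^{2} - \frac{x}{4} + \frac{3}{2} \right)} - 27 x^{2} \sin{\left(2 x^{2} - \frac{x}{4} + \frac{3}{2} \right)} + 48 x \sin{\left(2 x^{2} - \frac{x}{4} + \frac{3}{2} \right)} - 3 \sin{\left(2 x^{2} - \frac{x}{4} + \frac{3}{2} \right)} + 24}{36 x^{2} + 4}, which equals G'(x).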